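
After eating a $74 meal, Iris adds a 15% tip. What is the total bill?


Calculate the tip:
15% of $74 = $11.10
Add tip to meal cost:
$74 + $11.10 = $85.10

$85.10


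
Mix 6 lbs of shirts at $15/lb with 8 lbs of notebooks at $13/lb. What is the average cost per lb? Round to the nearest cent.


Cost of shirts:
6 x $15 = $90
Cost of notebooks:
8 x $13 = $104
Total cost: $90 + $104 = $194
Total weight: 14 lbs
Average: $194 / 14 = $13.8571... ≈ $13.86/lb

$13.86/lb


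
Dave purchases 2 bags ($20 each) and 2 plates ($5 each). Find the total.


Cost of bags:
2 x $20 = $40
Cost of plates:
2 x $5 = $10
Add both:
$40 + $10 = $50

$50


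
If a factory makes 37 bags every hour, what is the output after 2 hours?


Production rate: 37 bags per hour
Time: 2 hours
Total: 37 x 2 = 74 bags

74 bags


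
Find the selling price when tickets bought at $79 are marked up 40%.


Calculate the markup amount:
40% of $79 = $31.60
Add to cost:
$79 + $31.60 = $110.60

$110.60


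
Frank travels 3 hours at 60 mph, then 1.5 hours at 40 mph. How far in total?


Leg 1 distance:
60 x 3 = 180 miles
Leg 2 distance:
40 x 1.5 = 60 miles
Total distance:
180 + 60 = 240 miles

240 miles


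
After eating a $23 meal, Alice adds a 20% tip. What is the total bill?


Calculate the tip:
20% of $23 = $4.60
Add tip to meal cost:
$23 + $4.60 = $27.60

$27.60


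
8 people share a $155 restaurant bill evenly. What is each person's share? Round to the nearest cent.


Total bill: $155
Number of people: 8
Each pays: $155 / 8 = $19.375 ≈ $19.38

$19.38


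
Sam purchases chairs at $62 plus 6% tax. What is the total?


Calculate the tax:
6% of $62 = $3.72
Add tax to price:
$62 + $3.72 = $65.72

$65.72


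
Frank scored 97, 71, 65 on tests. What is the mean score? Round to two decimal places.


Add the scores:
97 + 71 + 65 = 233
Divide by the number of tests:
233 / 3 = 77.6666... ≈ 77.67

77.67


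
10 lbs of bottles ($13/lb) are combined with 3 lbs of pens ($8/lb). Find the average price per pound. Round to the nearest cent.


Cost of bottles:
10 x $13 = $130
Cost of pens:
3 x $8 = $24
Total cost: $130 + $24 = $154
Total weight: 13 lbs
Average: $154 / 13 = $11.8461... ≈ $11.85/lb

$11.85/lb


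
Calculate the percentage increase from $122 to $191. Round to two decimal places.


Find the absolute change:
|191 - 122| = 69
Divide by original and multiply by 100:
69 / 122 x 100 = 56.5573...% ≈ 56.56%

56.56%


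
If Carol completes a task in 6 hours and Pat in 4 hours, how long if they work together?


Carol's rate: 1/6 of the job per hour
Pat's rate: 1/4 of the job per hour
Combined rate: 1/6 + 1/4 = 5/12 per hour
Time = 1 / (5/12) = 12/5 = 2.4 hours

2.4 hours


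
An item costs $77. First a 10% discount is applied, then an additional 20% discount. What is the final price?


First discount:
10% of $77 = $7.70
Price after first discount:
$77 - $7.70 = $69.30
Second discount:
20% of $69.30 = $13.86
Final price:
$69.30 - $13.86 = $55.44

$55.44


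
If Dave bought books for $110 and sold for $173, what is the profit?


Selling price = $173
Cost price = $110
Profit = selling price - cost price:
Profit = $173 - $110 = $63

$63


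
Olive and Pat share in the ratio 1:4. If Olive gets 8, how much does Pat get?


Find the multiplier:
8 / 1 = 8
Apply to Pat's share:
4 x 8 = 32

32


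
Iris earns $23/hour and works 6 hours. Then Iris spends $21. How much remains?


Calculate earnings:
6 x $23 = $138
Subtract spending:
$138 - $21 = $117

$117


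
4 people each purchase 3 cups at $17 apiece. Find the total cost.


Cost per person:
3 x $17 = $51
Group total:
4 x $51 = $204

$204


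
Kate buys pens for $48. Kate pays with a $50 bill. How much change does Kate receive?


Start with the amount paid:
$50
Subtract the price:
$50 - $48 = $2

$2


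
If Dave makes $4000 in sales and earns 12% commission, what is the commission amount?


Convert rate to decimal:
12% = 0.12
Multiply by sales:
$4000 x 0.12 = $480

$480


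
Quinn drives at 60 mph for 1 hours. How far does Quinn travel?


Use the formula: distance = speed x time
Speed = 60 mph, Time = 1 hours
60 x 1 = 60 miles

60 miles


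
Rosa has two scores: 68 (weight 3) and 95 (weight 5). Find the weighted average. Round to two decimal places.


Weighted sum:
3 x 68 + 5 x 95 = 679
Total weight:
3 + 5 = 8
Weighted average:
679 / 8 = 84.875 ≈ 84.88

84.88


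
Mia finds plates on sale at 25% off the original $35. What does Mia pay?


Calculate the discount amount:
25% of $35 = $8.75
Subtract from original:
$35 - $8.75 = $26.25

$26.25


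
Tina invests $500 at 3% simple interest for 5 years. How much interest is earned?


Use the formula I = P x R x T / 100
P x R x T = 500 x 3 x 5 = 7500
I = 7500 / 100 = $75

$75


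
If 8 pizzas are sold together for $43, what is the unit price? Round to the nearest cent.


Total cost: $43
Number of items: 8
Unit price: $43 / 8 = $5.375 ≈ $5.38

$5.38


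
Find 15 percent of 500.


Convert percentage to decimal:
15% = 0.15
Multiply:
500 x 0.15 = 75

75


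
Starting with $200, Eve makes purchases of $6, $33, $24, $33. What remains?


Add up expenses:
$6 + $33 + $24 + $33 = $96
Subtract from budget:
$200 - $96 = $104

$104


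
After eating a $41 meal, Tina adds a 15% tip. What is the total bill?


Calculate the tip:
15% of $41 = $6.15
Add tip to meal cost:
$41 + $6.15 = $47.15

$47.15


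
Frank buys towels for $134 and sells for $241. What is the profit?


Selling price = $241
Cost price = $134
Profit = selling price - cost price:
Profit = $241 - $134 = $107

$107


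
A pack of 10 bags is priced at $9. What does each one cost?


Total cost: $9
Number of items: 10
Unit price: $9 / 10 = $0.90

$0.90


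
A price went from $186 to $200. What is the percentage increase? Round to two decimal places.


Find the absolute change:
|200 - 186| = 14
Divide by original and multiply by 100:
14 / 186 x 100 = 7.5268...% ≈ 7.53%

7.53%


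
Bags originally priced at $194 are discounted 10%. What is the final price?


Calculate the discount amount:
10% of $194 = $19.40
Subtract from original:
$194 - $19.40 = $174.60

$174.60


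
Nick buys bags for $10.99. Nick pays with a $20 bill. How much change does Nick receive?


Start with the amount paid:
$20
Subtract the price:
$20 - $10.99 = $9.01

$9.01


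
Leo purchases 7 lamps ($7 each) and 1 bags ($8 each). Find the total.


Cost of lamps:
7 x $7 = $49
Cost of bags:
1 x $8 = $8
Add both:
$49 + $8 = $57

$57


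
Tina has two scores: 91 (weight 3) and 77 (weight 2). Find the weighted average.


Weighted sum:
3 x 91 + 2 x 77 = 427
Total weight:
3 + 2 = 5
Weighted average:
427 / 5 = 85.4

85.4


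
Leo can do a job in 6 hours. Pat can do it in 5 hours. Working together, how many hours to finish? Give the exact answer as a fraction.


Leo's rate: 1/6 of the job per hour
Pat's rate: 1/5 of the job per hour
Combined rate: 1/6 + 1/5 = 11/30 per hour
Time = 1 / (11/30) = 30/11 hours (≈ 2.73 hours)

30/11 hours


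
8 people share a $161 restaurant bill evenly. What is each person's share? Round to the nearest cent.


Total bill: $161
Number of people: 8
Each pays: $161 / 8 = $20.125 ≈ $20.13

$20.13


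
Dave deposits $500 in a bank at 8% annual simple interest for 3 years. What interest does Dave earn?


Use the formula I = P x R x T / 100
P x R x T = 500 x 8 x 3 = 12000
I = 12000 / 100 = $120

$120


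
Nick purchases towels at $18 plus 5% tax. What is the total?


Calculate the tax:
5% of $18 = $0.90
Add tax to price:
$18 + $0.90 = $18.90

$18.90


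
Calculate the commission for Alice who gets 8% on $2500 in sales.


Convert rate to decimal:
8% = 0.08
Multiply by sales:
$2500 x 0.08 = $200

$200


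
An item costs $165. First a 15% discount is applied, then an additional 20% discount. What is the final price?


First discount:
15% of $165 = $24.75
Price after first discount:
$165 - $24.75 = $140.25
Second discount:
20% of $140.25 = $28.05
Final price:
$140.25 - $28.05 = $112.20

$112.20


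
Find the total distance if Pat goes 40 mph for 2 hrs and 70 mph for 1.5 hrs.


Leg 1 distance:
40 x 2 = 80 miles
Leg 2 distance:
70 x 1.5 = 105 miles
Total distance:
80 + 105 = 185 miles

185 miles


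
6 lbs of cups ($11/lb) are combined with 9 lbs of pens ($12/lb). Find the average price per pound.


Cost of cups:
6 x $11 = $66
Cost of pens:
9 x $12 = $108
Total cost: $66 + $108 = $174
Total weight: 15 lbs
Average: $174 / 15 = $11.60/lb

$11.60/lb


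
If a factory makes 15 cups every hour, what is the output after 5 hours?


Production rate: 15 cups per hour
Time: 5 hours
Total: 15 x 5 = 75 cups

75 cups


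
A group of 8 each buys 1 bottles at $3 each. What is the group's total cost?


Cost per person:
1 x $3 = $3
Group total:
8 x $3 = $24

$24


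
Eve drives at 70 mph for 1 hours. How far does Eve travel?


Use the formula: distance = speed x time
Speed = 70 mph, Time = 1 hours
70 x 1 = 70 miles

70 miles


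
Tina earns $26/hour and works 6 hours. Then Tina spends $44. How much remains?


Calculate earnings:
6 x $26 = $156
Subtract spending:
$156 - $44 = $112

$112


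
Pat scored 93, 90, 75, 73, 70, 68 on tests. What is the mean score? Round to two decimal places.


Add the scores:
93 + 90 + 75 + 73 + 70 + 68 = 469
Divide by the number of tests:
469 / 6 = 78.1666... ≈ 78.17

78.17


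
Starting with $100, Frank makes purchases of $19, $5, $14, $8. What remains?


Add up expenses:
$19 + $5 + $14 + $8 = $46
Subtract from budget:
$100 - $46 = $54

$54


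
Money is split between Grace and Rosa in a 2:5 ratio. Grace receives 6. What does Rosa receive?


Find the multiplier:
6 / 2 = 3
Apply to Rosa's share:
5 x 3 = 15

15


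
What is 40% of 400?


Convert percentage to decimal:
40% = 0.4
Multiply:
400 x 0.4 = 160

160


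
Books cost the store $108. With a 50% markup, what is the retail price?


Calculate the markup amount:
50% of $108 = $54
Add to cost:
$108 + $54 = $162

$162


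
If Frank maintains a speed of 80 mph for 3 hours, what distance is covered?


Use the formula: distance = speed x time
Speed = 80 mph, Time = 3 hours
80 x 3 = 240 miles

240 miles


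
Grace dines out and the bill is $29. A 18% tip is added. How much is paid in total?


Calculate the tip:
18% of $29 = $5.22
Add tip to meal cost:
$29 + $5.22 = $34.22

$34.22


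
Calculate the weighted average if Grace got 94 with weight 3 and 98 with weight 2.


Weighted sum:
3 x 94 + 2 x 98 = 478
Total weight:
3 + 2 = 5
Weighted average:
478 / 5 = 95.6

95.6


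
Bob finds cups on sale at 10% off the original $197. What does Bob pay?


Calculate the discount amount:
10% of $197 = $19.70
Subtract from original:
$197 - $19.70 = $177.30

$177.30


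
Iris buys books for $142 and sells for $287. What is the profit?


Selling price = $287
Cost price = $142
Profit = selling price - cost price:
Profit = $287 - $142 = $145

$145


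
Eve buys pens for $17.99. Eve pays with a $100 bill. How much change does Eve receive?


Start with the amount paid:
$100
Subtract the price:
$100 - $17.99 = $82.01

$82.01


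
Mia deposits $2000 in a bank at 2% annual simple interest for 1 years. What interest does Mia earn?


Use the formula I = P x R x T / 100
P x R x T = 2000 x 2 x 1 = 4000
I = 4000 / 100 = $40

$40


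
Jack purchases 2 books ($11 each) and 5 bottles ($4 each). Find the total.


Cost of books:
2 x $11 = $22
Cost of bottles:
5 x $4 = $20
Add both:
$22 + $20 = $42

$42


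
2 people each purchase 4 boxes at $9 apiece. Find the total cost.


Cost per person:
4 x $9 = $36
Group total:
2 x $36 = $72

$72


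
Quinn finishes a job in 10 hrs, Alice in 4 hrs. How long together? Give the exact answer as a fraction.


Quinn's rate: 1/10 of the job per hour
Alice's rate: 1/4 of the job per hour
Combined rate: 1/10 + 1/4 = 7/20 per hour
Time = 1 / (7/20) = 20/7 hours (≈ 2.86 hours)

20/7 hours


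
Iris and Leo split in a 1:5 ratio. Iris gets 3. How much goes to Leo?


Find the multiplier:
3 / 1 = 3
Apply to Leo's share:
5 x 3 = 15

15


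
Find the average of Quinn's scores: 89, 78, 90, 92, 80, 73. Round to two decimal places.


Add the scores:
89 + 78 + 90 + 92 + 80 + 73 = 502
Divide by the number of tests:
502 / 6 = 83.6666... ≈ 83.67

83.67


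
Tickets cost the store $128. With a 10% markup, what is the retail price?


Calculate the markup amount:
10% of $128 = $12.80
Add to cost:
$128 + $12.80 = $140.80

$140.80


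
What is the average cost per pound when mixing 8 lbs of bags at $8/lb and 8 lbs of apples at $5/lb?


Cost of bags:
8 x $8 = $64
Cost of apples:
8 x $5 = $40
Total cost: $64 + $40 = $104
Total weight: 16 lbs
Average: $104 / 16 = $6.50/lb

$6.50/lb


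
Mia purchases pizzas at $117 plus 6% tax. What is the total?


Calculate the tax:
6% of $117 = $7.02
Add tax to price:
$117 + $7.02 = $124.02

$124.02


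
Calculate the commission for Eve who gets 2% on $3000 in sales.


Convert rate to decimal:
2% = 0.02
Multiply by sales:
$3000 x 0.02 = $60

$60


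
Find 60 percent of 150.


Convert percentage to decimal:
60% = 0.6
Multiply:
150 x 0.6 = 90

90


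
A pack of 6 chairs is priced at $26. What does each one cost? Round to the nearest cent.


Total cost: $26
Number of items: 6
Unit price: $26 / 6 = $4.3333... ≈ $4.33

$4.33


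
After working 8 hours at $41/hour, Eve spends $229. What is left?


Calculate earnings:
8 x $41 = $328
Subtract spending:
$328 - $229 = $99

$99


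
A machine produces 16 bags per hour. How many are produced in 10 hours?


Production rate: 16 bags per hour
Time: 10 hours
Total: 16 x 10 = 160 bags

160 bags


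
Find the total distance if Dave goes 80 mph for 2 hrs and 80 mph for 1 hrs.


Leg 1 distance:
80 x 2 = 160 miles
Leg 2 distance:
80 x 1 = 80 miles
Total distance:
160 + 80 = 240 miles

240 miles


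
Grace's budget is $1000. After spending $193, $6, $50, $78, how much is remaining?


Add up expenses:
$193 + $6 + $50 + $78 = $327
Subtract from budget:
$1000 - $327 = $673

$673


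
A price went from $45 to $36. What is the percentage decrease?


Find the absolute change:
|36 - 45| = 9
Divide by original and multiply by 100:
9 / 45 x 100 = 20%

20%


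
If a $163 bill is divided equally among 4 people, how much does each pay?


Total bill: $163
Number of people: 4
Each pays: $163 / 4 = $40.75

$40.75


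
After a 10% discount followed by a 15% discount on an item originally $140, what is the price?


First discount:
10% of $140 = $14
Price after first discount:
$140 - $14 = $126
Second discount:
15% of $126 = $18.90
Final price:
$126 - $18.90 = $107.10

$107.10


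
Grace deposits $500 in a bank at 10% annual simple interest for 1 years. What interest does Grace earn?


Use the formula I = P x R x T / 100
P x R x T = 500 x 10 x 1 = 5000
I = 5000 / 100 = $50

$50


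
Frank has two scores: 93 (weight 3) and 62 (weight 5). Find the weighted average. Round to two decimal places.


Weighted sum:
3 x 93 + 5 x 62 = 589
Total weight:
3 + 5 = 8
Weighted average:
589 / 8 = 73.625 ≈ 73.63

73.63


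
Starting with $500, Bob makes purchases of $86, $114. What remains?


Add up expenses:
$86 + $114 = $200
Subtract from budget:
$500 - $200 = $300

$300


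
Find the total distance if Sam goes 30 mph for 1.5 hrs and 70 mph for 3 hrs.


Leg 1 distance:
30 x 1.5 = 45 miles
Leg 2 distance:
70 x 3 = 210 miles
Total distance:
45 + 210 = 255 miles

255 miles


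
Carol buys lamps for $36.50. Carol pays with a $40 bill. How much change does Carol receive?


Start with the amount paid:
$40
Subtract the price:
$40 - $36.50 = $3.50

$3.50


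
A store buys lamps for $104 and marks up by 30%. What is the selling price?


Calculate the markup amount:
30% of $104 = $31.20
Add to cost:
$104 + $31.20 = $135.20

$135.20


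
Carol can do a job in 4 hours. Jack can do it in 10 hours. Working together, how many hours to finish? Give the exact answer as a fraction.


Carol's rate: 1/4 of the job per hour
Jack's rate: 1/10 of the job per hour
Combined rate: 1/4 + 1/10 = 7/20 per hour
Time = 1 / (7/20) = 20/7 hours (≈ 2.86 hours)

20/7 hours


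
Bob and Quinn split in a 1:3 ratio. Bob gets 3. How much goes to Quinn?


Find the multiplier:
3 / 1 = 3
Apply to Quinn's share:
3 x 3 = 9

9


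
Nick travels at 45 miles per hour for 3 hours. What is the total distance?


Use the formula: distance = speed x time
Speed = 45 mph, Time = 3 hours
45 x 3 = 135 miles

135 miles


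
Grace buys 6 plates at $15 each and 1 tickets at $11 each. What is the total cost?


Cost of plates:
6 x $15 = $90
Cost of tickets:
1 x $11 = $11
Add both:
$90 + $11 = $101

$101


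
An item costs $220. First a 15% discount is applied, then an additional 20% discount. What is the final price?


First discount:
15% of $220 = $33
Price after first discount:
$220 - $33 = $187
Second discount:
20% of $187 = $37.40
Final price:
$187 - $37.40 = $149.60

$149.60


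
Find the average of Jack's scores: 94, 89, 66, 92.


Add the scores:
94 + 89 + 66 + 92 = 341
Divide by the number of tests:
341 / 4 = 85.25

85.25


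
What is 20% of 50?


Convert percentage to decimal:
20% = 0.2
Multiply:
50 x 0.2 = 10

10


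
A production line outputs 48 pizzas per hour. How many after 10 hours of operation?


Production rate: 48 pizzas per hour
Time: 10 hours
Total: 48 x 10 = 480 pizzas

480 pizzas


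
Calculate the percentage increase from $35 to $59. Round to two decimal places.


Find the absolute change:
|59 - 35| = 24
Divide by original and multiply by 100:
24 / 35 x 100 = 68.5714...% ≈ 68.57%

68.57%


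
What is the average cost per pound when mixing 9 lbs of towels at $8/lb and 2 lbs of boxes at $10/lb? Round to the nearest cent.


Cost of towels:
9 x $8 = $72
Cost of boxes:
2 x $10 = $20
Total cost: $72 + $20 = $92
Total weight: 11 lbs
Average: $92 / 11 = $8.3636... ≈ $8.36/lb

$8.36/lb


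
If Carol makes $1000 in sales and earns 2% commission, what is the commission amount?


Convert rate to decimal:
2% = 0.02
Multiply by sales:
$1000 x 0.02 = $20

$20


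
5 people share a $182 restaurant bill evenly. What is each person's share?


Total bill: $182
Number of people: 5
Each pays: $182 / 5 = $36.40

$36.40


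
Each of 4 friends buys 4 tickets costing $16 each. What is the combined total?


Cost per person:
4 x $16 = $64
Group total:
4 x $64 = $256

$256


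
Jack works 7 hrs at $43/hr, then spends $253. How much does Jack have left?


Calculate earnings:
7 x $43 = $301
Subtract spending:
$301 - $253 = $48

$48


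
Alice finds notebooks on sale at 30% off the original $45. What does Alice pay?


Calculate the discount amount:
30% of $45 = $13.50
Subtract from original:
$45 - $13.50 = $31.50

$31.50


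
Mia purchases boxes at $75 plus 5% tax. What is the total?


Calculate the tax:
5% of $75 = $3.75
Add tax to price:
$75 + $3.75 = $78.75

$78.75


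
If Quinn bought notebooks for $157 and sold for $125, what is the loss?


Selling price = $125
Cost price = $157
Loss = cost price - selling price:
Loss = $157 - $125 = $32

$32


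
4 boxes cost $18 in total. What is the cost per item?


Total cost: $18
Number of items: 4
Unit price: $18 / 4 = $4.50

$4.50


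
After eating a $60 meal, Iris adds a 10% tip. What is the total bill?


Calculate the tip:
10% of $60 = $6
Add tip to meal cost:
$60 + $6 = $66

$66


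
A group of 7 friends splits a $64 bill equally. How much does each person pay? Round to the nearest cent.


Total bill: $64
Number of people: 7
Each pays: $64 / 7 = $9.1428... ≈ $9.14

$9.14


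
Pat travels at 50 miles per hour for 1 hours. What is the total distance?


Use the formula: distance = speed x time
Speed = 50 mph, Time = 1 hours
50 x 1 = 50 miles

50 miles


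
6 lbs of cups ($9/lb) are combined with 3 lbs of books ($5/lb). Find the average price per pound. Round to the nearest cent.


Cost of cups:
6 x $9 = $54
Cost of books:
3 x $5 = $15
Total cost: $54 + $15 = $69
Total weight: 9 lbs
Average: $69 / 9 = $7.6666... ≈ $7.67/lb

$7.67/lb


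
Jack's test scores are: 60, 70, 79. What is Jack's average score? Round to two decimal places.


Add the scores:
60 + 70 + 79 = 209
Divide by the number of tests:
209 / 3 = 69.6666... ≈ 69.67

69.67


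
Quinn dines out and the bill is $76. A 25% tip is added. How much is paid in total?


Calculate the tip:
25% of $76 = $19
Add tip to meal cost:
$76 + $19 = $95

$95


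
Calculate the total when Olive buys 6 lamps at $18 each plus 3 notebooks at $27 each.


Cost of lamps:
6 x $18 = $108
Cost of notebooks:
3 x $27 = $81
Add both:
$108 + $81 = $189

$189


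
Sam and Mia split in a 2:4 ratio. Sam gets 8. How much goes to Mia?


Find the multiplier:
8 / 2 = 4
Apply to Mia's share:
4 x 4 = 16

16


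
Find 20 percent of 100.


Convert percentage to decimal:
20% = 0.2
Multiply:
100 x 0.2 = 20

20


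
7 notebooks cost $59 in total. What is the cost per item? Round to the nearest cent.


Total cost: $59
Number of items: 7
Unit price: $59 / 7 = $8.4285... ≈ $8.43

$8.43


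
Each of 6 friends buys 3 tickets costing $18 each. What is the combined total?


Cost per person:
3 x $18 = $54
Group total:
6 x $54 = $324

$324


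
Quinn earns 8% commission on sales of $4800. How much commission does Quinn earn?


Convert rate to decimal:
8% = 0.08
Multiply by sales:
$4800 x 0.08 = $384

$384


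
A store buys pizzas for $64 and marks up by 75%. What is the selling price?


Calculate the markup amount:
75% of $64 = $48
Add to cost:
$64 + $48 = $112

$112


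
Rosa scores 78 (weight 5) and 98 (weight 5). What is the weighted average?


Weighted sum:
5 x 78 + 5 x 98 = 880
Total weight:
5 + 5 = 10
Weighted average:
880 / 10 = 88

88


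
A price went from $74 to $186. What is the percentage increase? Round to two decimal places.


Find the absolute change:
|186 - 74| = 112
Divide by original and multiply by 100:
112 / 74 x 100 = 151.3513...% ≈ 151.35%

151.35%


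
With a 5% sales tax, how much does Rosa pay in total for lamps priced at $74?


Calculate the tax:
5% of $74 = $3.70
Add tax to price:
$74 + $3.70 = $77.70

$77.70


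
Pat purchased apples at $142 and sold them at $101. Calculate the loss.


Selling price = $101
Cost price = $142
Loss = cost price - selling price:
Loss = $142 - $101 = $41

$41


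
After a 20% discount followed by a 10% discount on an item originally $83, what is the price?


First discount:
20% of $83 = $16.60
Price after first discount:
$83 - $16.60 = $66.40
Second discount:
10% of $66.40 = $6.64
Final price:
$66.40 - $6.64 = $59.76

$59.76


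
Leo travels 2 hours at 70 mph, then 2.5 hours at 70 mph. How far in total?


Leg 1 distance:
70 x 2 = 140 miles
Leg 2 distance:
70 x 2.5 = 175 miles
Total distance:
140 + 175 = 315 miles

315 miles


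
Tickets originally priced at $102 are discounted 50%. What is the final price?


Calculate the discount amount:
50% of $102 = $51
Subtract from original:
$102 - $51 = $51

$51


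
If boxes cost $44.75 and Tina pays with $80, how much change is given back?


Start with the amount paid:
$80
Subtract the price:
$80 - $44.75 = $35.25

$35.25


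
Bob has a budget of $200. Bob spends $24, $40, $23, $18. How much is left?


Add up expenses:
$24 + $40 + $23 + $18 = $105
Subtract from budget:
$200 - $105 = $95

$95


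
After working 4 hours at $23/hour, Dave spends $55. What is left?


Calculate earnings:
4 x $23 = $92
Subtract spending:
$92 - $55 = $37

$37


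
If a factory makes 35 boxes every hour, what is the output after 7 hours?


Production rate: 35 boxes per hour
Time: 7 hours
Total: 35 x 7 = 245 boxes

245 boxes


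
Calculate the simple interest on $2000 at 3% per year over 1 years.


Use the formula I = P x R x T / 100
P x R x T = 2000 x 3 x 1 = 6000
I = 6000 / 100 = $60

$60


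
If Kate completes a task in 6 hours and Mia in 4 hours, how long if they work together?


Kate's rate: 1/6 of the job per hour
Mia's rate: 1/4 of the job per hour
Combined rate: 1/6 + 1/4 = 5/12 per hour
Time = 1 / (5/12) = 12/5 = 2.4 hours

2.4 hours


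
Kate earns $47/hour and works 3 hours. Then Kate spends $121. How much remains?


Calculate earnings:
3 x $47 = $141
Subtract spending:
$141 - $121 = $20

$20


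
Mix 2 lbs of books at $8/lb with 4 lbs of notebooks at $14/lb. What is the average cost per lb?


Cost of books:
2 x $8 = $16
Cost of notebooks:
4 x $14 = $56
Total cost: $16 + $56 = $72
Total weight: 6 lbs
Average: $72 / 6 = $12/lb

$12/lb


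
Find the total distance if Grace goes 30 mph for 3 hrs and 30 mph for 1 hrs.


Leg 1 distance:
30 x 3 = 90 miles
Leg 2 distance:
30 x 1 = 30 miles
Total distance:
90 + 30 = 120 miles

120 miles


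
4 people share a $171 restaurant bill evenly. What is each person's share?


Total bill: $171
Number of people: 4
Each pays: $171 / 4 = $42.75

$42.75


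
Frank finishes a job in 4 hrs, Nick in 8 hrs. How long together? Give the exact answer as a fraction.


Frank's rate: 1/4 of the job per hour
Nick's rate: 1/8 of the job per hour
Combined rate: 1/4 + 1/8 = 3/8 per hour
Time = 1 / (3/8) = 8/3 hours (≈ 2.67 hours)

8/3 hours


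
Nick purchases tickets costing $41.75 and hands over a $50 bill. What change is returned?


Start with the amount paid:
$50
Subtract the price:
$50 - $41.75 = $8.25

$8.25


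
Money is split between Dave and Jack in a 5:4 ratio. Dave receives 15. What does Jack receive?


Find the multiplier:
15 / 5 = 3
Apply to Jack's share:
4 x 3 = 12

12


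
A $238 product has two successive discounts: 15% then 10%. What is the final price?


First discount:
15% of $238 = $35.70
Price after first discount:
$238 - $35.70 = $202.30
Second discount:
10% of $202.30 = $20.23
Final price:
$202.30 - $20.23 = $182.07

$182.07


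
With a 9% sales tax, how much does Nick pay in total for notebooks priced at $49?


Calculate the tax:
9% of $49 = $4.41
Add tax to price:
$49 + $4.41 = $53.41

$53.41


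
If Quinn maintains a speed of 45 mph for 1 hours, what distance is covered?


Use the formula: distance = speed x time
Speed = 45 mph, Time = 1 hours
45 x 1 = 45 miles

45 miles


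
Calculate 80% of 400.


Convert percentage to decimal:
80% = 0.8
Multiply:
400 x 0.8 = 320

320


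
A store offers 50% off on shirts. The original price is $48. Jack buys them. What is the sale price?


Calculate the discount amount:
50% of $48 = $24
Subtract from original:
$48 - $24 = $24

$24


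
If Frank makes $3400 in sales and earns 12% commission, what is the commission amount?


Convert rate to decimal:
12% = 0.12
Multiply by sales:
$3400 x 0.12 = $408

$408


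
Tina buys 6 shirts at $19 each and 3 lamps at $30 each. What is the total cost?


Cost of shirts:
6 x $19 = $114
Cost of lamps:
3 x $30 = $90
Add both:
$114 + $90 = $204

$204


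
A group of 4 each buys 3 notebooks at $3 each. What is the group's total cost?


Cost per person:
3 x $3 = $9
Group total:
4 x $9 = $36

$36


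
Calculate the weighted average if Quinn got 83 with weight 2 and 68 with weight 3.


Weighted sum:
2 x 83 + 3 x 68 = 370
Total weight:
2 + 3 = 5
Weighted average:
370 / 5 = 74

74


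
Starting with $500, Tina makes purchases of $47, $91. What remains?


Add up expenses:
$47 + $91 = $138
Subtract from budget:
$500 - $138 = $362

$362


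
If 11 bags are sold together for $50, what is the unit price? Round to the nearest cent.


Total cost: $50
Number of items: 11
Unit price: $50 / 11 = $4.5454... ≈ $4.55

$4.55


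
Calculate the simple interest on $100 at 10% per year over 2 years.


Use the formula I = P x R x T / 100
P x R x T = 100 x 10 x 2 = 2000
I = 2000 / 100 = $20

$20


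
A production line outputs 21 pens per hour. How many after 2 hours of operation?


Production rate: 21 pens per hour
Time: 2 hours
Total: 21 x 2 = 42 pens

42 pens


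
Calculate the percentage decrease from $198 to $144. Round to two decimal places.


Find the absolute change:
|144 - 198| = 54
Divide by original and multiply by 100:
54 / 198 x 100 = 27.2727...% ≈ 27.27%

27.27%


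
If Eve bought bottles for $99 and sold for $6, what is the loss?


Selling price = $6
Cost price = $99
Loss = cost price - selling price:
Loss = $99 - $6 = $93

$93


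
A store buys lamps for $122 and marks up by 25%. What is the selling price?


Calculate the markup amount:
25% of $122 = $30.50
Add to cost:
$122 + $30.50 = $152.50

$152.50


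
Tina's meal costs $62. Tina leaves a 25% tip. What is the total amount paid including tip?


Calculate the tip:
25% of $62 = $15.50
Add tip to meal cost:
$62 + $15.50 = $77.50

$77.50


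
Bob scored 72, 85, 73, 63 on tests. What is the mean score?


Add the scores:
72 + 85 + 73 + 63 = 293
Divide by the number of tests:
293 / 4 = 73.25

73.25


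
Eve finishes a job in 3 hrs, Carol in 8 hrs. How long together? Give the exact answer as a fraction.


Eve's rate: 1/3 of the job per hour
Carol's rate: 1/8 of the job per hour
Combined rate: 1/3 + 1/8 = 11/24 per hour
Time = 1 / (11/24) = 24/11 hours (≈ 2.18 hours)

24/11 hours


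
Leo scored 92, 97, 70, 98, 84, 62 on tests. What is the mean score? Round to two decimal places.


Add the scores:
92 + 97 + 70 + 98 + 84 + 62 = 503
Divide by the number of tests:
503 / 6 = 83.8333... ≈ 83.83

83.83


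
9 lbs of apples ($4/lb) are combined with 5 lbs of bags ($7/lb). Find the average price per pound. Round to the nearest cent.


Cost of apples:
9 x $4 = $36
Cost of bags:
5 x $7 = $35
Total cost: $36 + $35 = $71
Total weight: 14 lbs
Average: $71 / 14 = $5.0714... ≈ $5.07/lb

$5.07/lb


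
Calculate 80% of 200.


Convert percentage to decimal:
80% = 0.8
Multiply:
200 x 0.8 = 160

160


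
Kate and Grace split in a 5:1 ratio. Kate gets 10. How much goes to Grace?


Find the multiplier:
10 / 5 = 2
Apply to Grace's share:
1 x 2 = 2

2


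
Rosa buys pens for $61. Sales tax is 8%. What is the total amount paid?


Calculate the tax:
8% of $61 = $4.88
Add tax to price:
$61 + $4.88 = $65.88

$65.88


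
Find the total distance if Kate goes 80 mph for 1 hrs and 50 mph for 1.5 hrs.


Leg 1 distance:
80 x 1 = 80 miles
Leg 2 distance:
50 x 1.5 = 75 miles
Total distance:
80 + 75 = 155 miles

155 miles


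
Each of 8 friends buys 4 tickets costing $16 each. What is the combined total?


Cost per person:
4 x $16 = $64
Group total:
8 x $64 = $512

$512


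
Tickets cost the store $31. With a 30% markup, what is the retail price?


Calculate the markup amount:
30% of $31 = $9.30
Add to cost:
$31 + $9.30 = $40.30

$40.30


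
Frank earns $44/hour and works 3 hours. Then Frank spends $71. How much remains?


Calculate earnings:
3 x $44 = $132
Subtract spending:
$132 - $71 = $61

$61


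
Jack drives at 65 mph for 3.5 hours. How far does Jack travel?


Use the formula: distance = speed x time
Speed = 65 mph, Time = 3.5 hours
65 x 3.5 = 227.5 miles

227.5 miles


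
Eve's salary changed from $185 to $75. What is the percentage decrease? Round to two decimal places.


Find the absolute change:
|75 - 185| = 110
Divide by original and multiply by 100:
110 / 185 x 100 = 59.4594...% ≈ 59.46%

59.46%


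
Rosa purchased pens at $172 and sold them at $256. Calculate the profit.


Selling price = $256
Cost price = $172
Profit = selling price - cost price:
Profit = $256 - $172 = $84

$84


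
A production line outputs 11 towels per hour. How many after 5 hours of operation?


Production rate: 11 towels per hour
Time: 5 hours
Total: 11 x 5 = 55 towels

55 towels


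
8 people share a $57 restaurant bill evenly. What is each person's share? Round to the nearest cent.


Total bill: $57
Number of people: 8
Each pays: $57 / 8 = $7.125 ≈ $7.13

$7.13


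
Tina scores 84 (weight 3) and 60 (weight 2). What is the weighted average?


Weighted sum:
3 x 84 + 2 x 60 = 372
Total weight:
3 + 2 = 5
Weighted average:
372 / 5 = 74.4

74.4


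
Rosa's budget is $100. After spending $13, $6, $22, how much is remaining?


Add up expenses:
$13 + $6 + $22 = $41
Subtract from budget:
$100 - $41 = $59

$59


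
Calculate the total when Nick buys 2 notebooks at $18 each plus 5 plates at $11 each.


Cost of notebooks:
2 x $18 = $36
Cost of plates:
5 x $11 = $55
Add both:
$36 + $55 = $91

$91


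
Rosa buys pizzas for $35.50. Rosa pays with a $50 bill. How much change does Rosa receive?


Start with the amount paid:
$50
Subtract the price:
$50 - $35.50 = $14.50

$14.50


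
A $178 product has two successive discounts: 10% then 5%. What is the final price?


First discount:
10% of $178 = $17.80
Price after first discount:
$178 - $17.80 = $160.20
Second discount:
5% of $160.20 = $8.01
Final price:
$160.20 - $8.01 = $152.19

$152.19


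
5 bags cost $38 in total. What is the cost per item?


Total cost: $38
Number of items: 5
Unit price: $38 / 5 = $7.60

$7.60


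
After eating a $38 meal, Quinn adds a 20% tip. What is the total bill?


Calculate the tip:
20% of $38 = $7.60
Add tip to meal cost:
$38 + $7.60 = $45.60

$45.60


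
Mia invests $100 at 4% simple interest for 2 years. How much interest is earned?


Use the formula I = P x R x T / 100
P x R x T = 100 x 4 x 2 = 800
I = 800 / 100 = $8

$8


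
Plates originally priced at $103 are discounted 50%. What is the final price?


Calculate the discount amount:
50% of $103 = $51.50
Subtract from original:
$103 - $51.50 = $51.50

$51.50


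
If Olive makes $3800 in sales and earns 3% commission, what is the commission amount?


Convert rate to decimal:
3% = 0.03
Multiply by sales:
$3800 x 0.03 = $114

$114


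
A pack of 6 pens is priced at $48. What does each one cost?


Total cost: $48
Number of items: 6
Unit price: $48 / 6 = $8

$8


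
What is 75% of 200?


Convert percentage to decimal:
75% = 0.75
Multiply:
200 x 0.75 = 150

150


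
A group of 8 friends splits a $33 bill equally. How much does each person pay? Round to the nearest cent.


Total bill: $33
Number of people: 8
Each pays: $33 / 8 = $4.125 ≈ $4.13

$4.13


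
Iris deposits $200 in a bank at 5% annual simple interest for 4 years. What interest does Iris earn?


Use the formula I = P x R x T / 100
P x R x T = 200 x 5 x 4 = 4000
I = 4000 / 100 = $40

$40


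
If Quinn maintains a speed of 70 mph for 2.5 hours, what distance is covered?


Use the formula: distance = speed x time
Speed = 70 mph, Time = 2.5 hours
70 x 2.5 = 175 miles

175 miles


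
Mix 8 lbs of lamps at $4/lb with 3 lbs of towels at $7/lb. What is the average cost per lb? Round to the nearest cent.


Cost of lamps:
8 x $4 = $32
Cost of towels:
3 x $7 = $21
Total cost: $32 + $21 = $53
Total weight: 11 lbs
Average: $53 / 11 = $4.8181... ≈ $4.82/lb

$4.82/lb


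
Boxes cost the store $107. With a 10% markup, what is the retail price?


Calculate the markup amount:
10% of $107 = $10.70
Add to cost:
$107 + $10.70 = $117.70

$117.70


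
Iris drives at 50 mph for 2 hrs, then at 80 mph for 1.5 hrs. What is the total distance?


Leg 1 distance:
50 x 2 = 100 miles
Leg 2 distance:
80 x 1.5 = 120 miles
Total distance:
100 + 120 = 220 miles

220 miles


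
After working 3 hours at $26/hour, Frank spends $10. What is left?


Calculate earnings:
3 x $26 = $78
Subtract spending:
$78 - $10 = $68

$68


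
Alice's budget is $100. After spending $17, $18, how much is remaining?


Add up expenses:
$17 + $18 = $35
Subtract from budget:
$100 - $35 = $65

$65


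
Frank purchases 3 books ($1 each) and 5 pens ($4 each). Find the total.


Cost of books:
3 x $1 = $3
Cost of pens:
5 x $4 = $20
Add both:
$3 + $20 = $23

$23


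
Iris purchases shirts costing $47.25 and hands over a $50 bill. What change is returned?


Start with the amount paid:
$50
Subtract the price:
$50 - $47.25 = $2.75

$2.75


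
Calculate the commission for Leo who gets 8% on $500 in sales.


Convert rate to decimal:
8% = 0.08
Multiply by sales:
$500 x 0.08 = $40

$40


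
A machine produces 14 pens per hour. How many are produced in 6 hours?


Production rate: 14 pens per hour
Time: 6 hours
Total: 14 x 6 = 84 pens

84 pens


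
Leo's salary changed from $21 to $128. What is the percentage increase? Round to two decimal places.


Find the absolute change:
|128 - 21| = 107
Divide by original and multiply by 100:
107 / 21 x 100 = 509.5238...% ≈ 509.52%

509.52%


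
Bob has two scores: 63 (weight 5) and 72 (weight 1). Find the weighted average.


Weighted sum:
5 x 63 + 1 x 72 = 387
Total weight:
5 + 1 = 6
Weighted average:
387 / 6 = 64.5

64.5


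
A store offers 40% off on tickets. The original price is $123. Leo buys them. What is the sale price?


Calculate the discount amount:
40% of $123 = $49.20
Subtract from original:
$123 - $49.20 = $73.80

$73.80


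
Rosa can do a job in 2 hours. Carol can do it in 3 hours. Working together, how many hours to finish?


Rosa's rate: 1/2 of the job per hour
Carol's rate: 1/3 of the job per hour
Combined rate: 1/2 + 1/3 = 5/6 per hour
Time = 1 / (5/6) = 6/5 = 1.2 hours

1.2 hours


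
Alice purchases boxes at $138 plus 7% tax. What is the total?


Calculate the tax:
7% of $138 = $9.66
Add tax to price:
$138 + $9.66 = $147.66

$147.66


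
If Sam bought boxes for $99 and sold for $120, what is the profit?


Selling price = $120
Cost price = $99
Profit = selling price - cost price:
Profit = $120 - $99 = $21

$21


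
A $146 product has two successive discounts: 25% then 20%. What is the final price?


First discount:
25% of $146 = $36.50
Price after first discount:
$146 - $36.50 = $109.50
Second discount:
20% of $109.50 = $21.90
Final price:
$109.50 - $21.90 = $87.60

$87.60


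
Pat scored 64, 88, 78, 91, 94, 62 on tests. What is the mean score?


Add the scores:
64 + 88 + 78 + 91 + 94 + 62 = 477
Divide by the number of tests:
477 / 6 = 79.5

79.5


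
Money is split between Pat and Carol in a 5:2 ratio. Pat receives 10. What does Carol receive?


Find the multiplier:
10 / 5 = 2
Apply to Carol's share:
2 x 2 = 4

4


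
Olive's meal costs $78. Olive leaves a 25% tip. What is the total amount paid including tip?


Calculate the tip:
25% of $78 = $19.50
Add tip to meal cost:
$78 + $19.50 = $97.50

$97.50


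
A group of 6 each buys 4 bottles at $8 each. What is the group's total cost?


Cost per person:
4 x $8 = $32
Group total:
6 x $32 = $192

$192


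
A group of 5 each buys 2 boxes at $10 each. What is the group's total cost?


Cost per person:
2 x $10 = $20
Group total:
5 x $20 = $100

$100


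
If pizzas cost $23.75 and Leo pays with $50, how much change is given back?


Start with the amount paid:
$50
Subtract the price:
$50 - $23.75 = $26.25

$26.25


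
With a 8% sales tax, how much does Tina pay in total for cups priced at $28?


Calculate the tax:
8% of $28 = $2.24
Add tax to price:
$28 + $2.24 = $30.24

$30.24


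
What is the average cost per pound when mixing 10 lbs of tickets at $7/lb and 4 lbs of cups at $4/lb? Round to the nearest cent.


Cost of tickets:
10 x $7 = $70
Cost of cups:
4 x $4 = $16
Total cost: $70 + $16 = $86
Total weight: 14 lbs
Average: $86 / 14 = $6.1428... ≈ $6.14/lb

$6.14/lb
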